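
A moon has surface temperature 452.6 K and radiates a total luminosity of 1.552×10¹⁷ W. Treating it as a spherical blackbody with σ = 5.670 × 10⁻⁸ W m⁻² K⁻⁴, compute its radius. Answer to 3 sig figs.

R ≈ 2.28×10⁶ m

L = 4πR²σT⁴ ⇒ R = √(L/(4πσT⁴)).
σT⁴ = 2379.26 W/m², so R = √(1.552×10¹⁷/(4π×2379.26)) = 2.28×10⁶ m.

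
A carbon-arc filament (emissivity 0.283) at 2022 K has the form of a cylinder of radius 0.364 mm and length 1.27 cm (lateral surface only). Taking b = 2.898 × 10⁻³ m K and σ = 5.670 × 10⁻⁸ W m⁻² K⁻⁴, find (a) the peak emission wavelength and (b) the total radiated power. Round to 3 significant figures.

(a) λ_max = b/T = 2.898×10⁻³/2022 = 1.433×10⁻⁶ m = 1.43 μm.
Lateral area A = 2πrL = 2π×3.64×10⁻⁴×0.0127 = 2.90459×10⁻⁵ m².
(b) P = εσAT⁴ = 0.283×5.670×10⁻⁸×2.90459×10⁻⁵×(2022)⁴ = 7.79 W.

λ_max ≈ 1.43 μm; P ≈ 7.79 W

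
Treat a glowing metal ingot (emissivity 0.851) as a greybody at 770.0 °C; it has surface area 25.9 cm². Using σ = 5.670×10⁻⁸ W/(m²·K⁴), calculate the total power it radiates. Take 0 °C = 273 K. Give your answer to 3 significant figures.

T = 770.0 °C + 273 = 1043.0 K.
Area A = 25.9 cm² = 2.59×10⁻³ m².
P = εσAT⁴ = 0.851 × 5.670×10⁻⁸ × 2.59×10⁻³ × (1043.0)⁴ = 148 W.

P ≈ 148 W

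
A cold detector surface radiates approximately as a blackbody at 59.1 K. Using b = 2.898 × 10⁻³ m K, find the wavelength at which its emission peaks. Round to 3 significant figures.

Wien's displacement law: λ_max = b/T = (2.898×10⁻³ m·K)/(59.1 K) = 4.904×10⁻⁵ m.
That is 49.0 μm, in the infrared range.

λ_max ≈ 49.0 μm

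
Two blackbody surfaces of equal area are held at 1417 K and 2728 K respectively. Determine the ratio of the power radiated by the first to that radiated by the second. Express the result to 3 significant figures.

P₁/P₂ ≈ 0.0728

With equal areas, P₁/P₂ = (T₁/T₂)⁴ = (1417/2728)⁴ = 0.0728.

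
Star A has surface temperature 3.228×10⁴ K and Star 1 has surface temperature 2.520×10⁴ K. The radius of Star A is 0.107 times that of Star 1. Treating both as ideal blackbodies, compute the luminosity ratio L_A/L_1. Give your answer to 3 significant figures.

L ∝ R²T⁴, so L_A/L_1 = (R_A/R_1)²(T_A/T_1)⁴ = (0.107)² × (3.228×10⁴/2.520×10⁴)⁴ = 0.011449 × 2.69235 = 0.0308.

L_A/L_1 ≈ 0.0308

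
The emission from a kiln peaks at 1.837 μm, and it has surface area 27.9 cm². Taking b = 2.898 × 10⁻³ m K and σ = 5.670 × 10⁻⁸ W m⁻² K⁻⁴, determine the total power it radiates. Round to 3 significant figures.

P ≈ 980 W

Wien's law: T = b/λ_max = 2.898×10⁻³/1.837×10⁻⁶ = 1577.57 K.
Area A = 27.9 cm² = 2.79×10⁻³ m².
Then P = σAT⁴ = 5.670×10⁻⁸×2.79×10⁻³×(1577.57)⁴ = 980 W.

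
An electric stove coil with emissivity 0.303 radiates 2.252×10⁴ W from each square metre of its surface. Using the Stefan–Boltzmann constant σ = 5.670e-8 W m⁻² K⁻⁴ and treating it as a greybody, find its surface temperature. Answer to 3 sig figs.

I = εσT⁴, so T = (I/εσ)^(1/4) = (2.252×10⁴/(0.303×5.670×10⁻⁸))^(1/4) = 1.07×10³ K.

T ≈ 1.07×10³ K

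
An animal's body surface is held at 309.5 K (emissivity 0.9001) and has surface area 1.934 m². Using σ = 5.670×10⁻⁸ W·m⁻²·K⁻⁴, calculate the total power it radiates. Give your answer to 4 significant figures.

P ≈ 905.7 W

Area A = 1.934 m².
P = εσAT⁴ = 0.9001 × 5.670×10⁻⁸ × 1.934 × (309.5)⁴ = 905.7 W.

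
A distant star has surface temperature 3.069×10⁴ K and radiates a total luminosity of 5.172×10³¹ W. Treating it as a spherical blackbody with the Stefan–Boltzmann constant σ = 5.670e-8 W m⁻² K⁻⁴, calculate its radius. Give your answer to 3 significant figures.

L = 4πR²σT⁴ ⇒ R = √(L/(4πσT⁴)).
σT⁴ = 5.03003×10¹⁰ W/m², so R = √(5.172×10³¹/(4π×5.03003×10¹⁰)) = 9.05×10⁹ m.

R ≈ 9.05×10⁹ m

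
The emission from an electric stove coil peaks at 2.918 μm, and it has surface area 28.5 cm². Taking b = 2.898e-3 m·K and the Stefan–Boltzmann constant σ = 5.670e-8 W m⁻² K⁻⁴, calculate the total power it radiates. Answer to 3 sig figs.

P ≈ 157 W

Wien's law: T = b/λ_max = 2.898×10⁻³/2.918×10⁻⁶ = 993.146 K.
Area A = 28.5 cm² = 2.85×10⁻³ m².
Then P = σAT⁴ = 5.670×10⁻⁸×2.85×10⁻³×(993.146)⁴ = 157 W.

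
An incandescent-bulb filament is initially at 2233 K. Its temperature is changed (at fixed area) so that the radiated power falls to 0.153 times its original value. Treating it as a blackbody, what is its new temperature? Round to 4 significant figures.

P ∝ T⁴, so T₂/T₁ = (P₂/P₁)^(1/4) = (0.153)^(1/4) = 0.625422.
T₂ = 2233 × 0.625422 = 1397 K.

T₂ ≈ 1397 K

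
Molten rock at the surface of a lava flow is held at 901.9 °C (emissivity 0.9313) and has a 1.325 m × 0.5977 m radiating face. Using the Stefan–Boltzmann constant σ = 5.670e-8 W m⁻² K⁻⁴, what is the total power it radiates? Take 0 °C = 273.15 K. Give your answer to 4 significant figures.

P ≈ 7.973×10⁴ W

T = 901.9 °C + 273.15 = 1175.05 K.
Area A = 1.325 × 0.5977 = 0.791952 m².
P = εσAT⁴ = 0.9313 × 5.670×10⁻⁸ × 0.791952 × (1175.05)⁴ = 7.973×10⁴ W.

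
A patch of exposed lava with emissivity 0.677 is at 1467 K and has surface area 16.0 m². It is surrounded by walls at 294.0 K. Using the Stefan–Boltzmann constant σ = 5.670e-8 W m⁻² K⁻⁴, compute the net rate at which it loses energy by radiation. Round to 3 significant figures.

Area A = 16.0 m².
Net radiated power P_net = εσA(T⁴ − T₀⁴) = 0.677×5.670×10⁻⁸×16.0×(1467⁴ − 294.0⁴).
T⁴ − T₀⁴ = 4.63149×10¹² − 7.47118×10⁹ = 4.62402×10¹² K⁴, so P_net = 2.84×10⁶ W.

Net loss ≈ 2.84×10⁶ W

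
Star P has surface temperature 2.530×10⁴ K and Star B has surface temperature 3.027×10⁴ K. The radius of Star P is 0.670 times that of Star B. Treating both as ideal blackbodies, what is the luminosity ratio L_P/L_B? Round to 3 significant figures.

L ∝ R²T⁴, so L_P/L_B = (R_P/R_B)²(T_P/T_B)⁴ = (0.670)² × (2.530×10⁴/3.027×10⁴)⁴ = 0.4489 × 0.488014 = 0.219.

L_P/L_B ≈ 0.219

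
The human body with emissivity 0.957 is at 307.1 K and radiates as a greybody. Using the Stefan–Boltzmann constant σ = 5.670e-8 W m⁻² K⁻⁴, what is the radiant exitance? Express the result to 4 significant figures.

I ≈ 482.6 W/m²

Stefan–Boltzmann: I = εσT⁴ = 0.957 × 5.670×10⁻⁸ × (307.1)⁴ = 482.6 W/m².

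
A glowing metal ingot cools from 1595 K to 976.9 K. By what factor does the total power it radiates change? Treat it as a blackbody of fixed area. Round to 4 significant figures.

P₂/P₁ ≈ 0.1407

P ∝ T⁴, so P₂/P₁ = (T₂/T₁)⁴ = (976.9/1595)⁴ = (0.612476)⁴ = 0.1407.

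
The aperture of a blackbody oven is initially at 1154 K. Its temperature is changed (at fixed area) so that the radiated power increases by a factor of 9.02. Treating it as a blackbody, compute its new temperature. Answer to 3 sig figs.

P ∝ T⁴, so T₂/T₁ = (P₂/P₁)^(1/4) = (9.02)^(1/4) = 1.73301.
T₂ = 1154 × 1.73301 = 2.00×10³ K.

T₂ ≈ 2.00×10³ K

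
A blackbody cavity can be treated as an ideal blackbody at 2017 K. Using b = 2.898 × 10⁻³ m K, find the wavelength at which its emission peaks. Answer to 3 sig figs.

Wien's displacement law: λ_max = b/T = (2.898×10⁻³ m·K)/(2017 K) = 1.437×10⁻⁶ m.
That is 1.44 μm, in the infrared range.

λ_max ≈ 1.44 μm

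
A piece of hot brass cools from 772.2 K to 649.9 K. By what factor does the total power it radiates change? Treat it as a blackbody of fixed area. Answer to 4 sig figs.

P₂/P₁ ≈ 0.5017

P ∝ T⁴, so P₂/P₁ = (T₂/T₁)⁴ = (649.9/772.2)⁴ = (0.841621)⁴ = 0.5017.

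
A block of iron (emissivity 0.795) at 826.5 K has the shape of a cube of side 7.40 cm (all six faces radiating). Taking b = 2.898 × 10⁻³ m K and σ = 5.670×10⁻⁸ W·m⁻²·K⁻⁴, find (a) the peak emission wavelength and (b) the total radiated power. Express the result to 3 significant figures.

(a) λ_max = b/T = 2.898×10⁻³/826.5 = 3.506×10⁻⁶ m = 3.51 μm.
Area A = 6s² = 6×(0.0740 m)² = 0.032856 m².
(b) P = εσAT⁴ = 0.795×5.670×10⁻⁸×0.032856×(826.5)⁴ = 691 W.

λ_max ≈ 3.51 μm; P ≈ 691 W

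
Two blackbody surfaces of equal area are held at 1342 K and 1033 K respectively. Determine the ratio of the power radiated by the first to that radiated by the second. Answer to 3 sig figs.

P₁/P₂ ≈ 2.85

With equal areas, P₁/P₂ = (T₁/T₂)⁴ = (1342/1033)⁴ = 2.85.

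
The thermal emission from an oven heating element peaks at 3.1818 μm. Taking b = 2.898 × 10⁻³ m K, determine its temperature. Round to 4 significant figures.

T ≈ 910.8 K

Wien's law gives T = b/λ_max = (2.898×10⁻³ m·K)/(3.1818×10⁻⁶ m) = 910.8 K.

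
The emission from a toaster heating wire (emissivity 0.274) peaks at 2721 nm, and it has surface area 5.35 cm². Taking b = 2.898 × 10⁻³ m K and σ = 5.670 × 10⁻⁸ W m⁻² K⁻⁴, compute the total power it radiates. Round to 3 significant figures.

Wien's law: T = b/λ_max = 2.898×10⁻³/2.721×10⁻⁶ = 1065.05 K.
Area A = 5.35 cm² = 5.35×10⁻⁴ m².
Then P = εσAT⁴ = 0.274×5.670×10⁻⁸×5.35×10⁻⁴×(1065.05)⁴ = 10.7 W.

P ≈ 10.7 W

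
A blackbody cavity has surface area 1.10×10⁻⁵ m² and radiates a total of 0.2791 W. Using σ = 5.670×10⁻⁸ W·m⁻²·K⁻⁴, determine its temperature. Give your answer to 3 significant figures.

T ≈ 818 K

Area A = 1.10×10⁻⁵ m².
P = σAT⁴ ⇒ T = (P/(σA))^(1/4) = (0.2791/(5.670×10⁻⁸×1.10×10⁻⁵))^(1/4) = 818 K.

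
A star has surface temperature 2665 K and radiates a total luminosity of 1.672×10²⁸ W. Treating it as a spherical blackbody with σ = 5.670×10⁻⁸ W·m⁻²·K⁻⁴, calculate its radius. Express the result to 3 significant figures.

R ≈ 2.16×10¹⁰ m

L = 4πR²σT⁴ ⇒ R = √(L/(4πσT⁴)).
σT⁴ = 2.86004×10⁶ W/m², so R = √(1.672×10²⁸/(4π×2.86004×10⁶)) = 2.16×10¹⁰ m.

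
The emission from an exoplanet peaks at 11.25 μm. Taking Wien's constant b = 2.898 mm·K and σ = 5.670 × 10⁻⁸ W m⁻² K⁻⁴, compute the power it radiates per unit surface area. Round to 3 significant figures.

I ≈ 250 W/m²

Wien's law: T = b/λ_max = 2.898×10⁻³/1.125×10⁻⁵ = 257.600 K.
Then I = σT⁴ = 5.670×10⁻⁸×(257.600)⁴ = 250 W/m².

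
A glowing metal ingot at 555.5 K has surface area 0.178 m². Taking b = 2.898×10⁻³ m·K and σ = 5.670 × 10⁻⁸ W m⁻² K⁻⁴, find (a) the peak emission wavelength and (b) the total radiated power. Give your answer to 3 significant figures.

(a) λ_max = b/T = 2.898×10⁻³/555.5 = 5.217×10⁻⁶ m = 5.22 μm.
Area A = 0.178 m².
(b) P = σAT⁴ = 5.670×10⁻⁸×0.178×(555.5)⁴ = 961 W.

λ_max ≈ 5.22 μm; P ≈ 961 W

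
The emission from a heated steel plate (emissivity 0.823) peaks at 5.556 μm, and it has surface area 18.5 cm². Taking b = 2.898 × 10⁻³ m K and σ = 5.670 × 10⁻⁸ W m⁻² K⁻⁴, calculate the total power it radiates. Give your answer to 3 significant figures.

P ≈ 6.39 W

Wien's law: T = b/λ_max = 2.898×10⁻³/5.556×10⁻⁶ = 521.598 K.
Area A = 18.5 cm² = 1.85×10⁻³ m².
Then P = εσAT⁴ = 0.823×5.670×10⁻⁸×1.85×10⁻³×(521.598)⁴ = 6.39 W.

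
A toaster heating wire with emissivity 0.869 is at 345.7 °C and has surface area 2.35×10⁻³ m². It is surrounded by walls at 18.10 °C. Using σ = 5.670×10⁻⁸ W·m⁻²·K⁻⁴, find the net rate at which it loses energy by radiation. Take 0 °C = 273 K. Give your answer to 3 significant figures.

T = 345.7 °C + 273 = 618.7 K.
Surroundings: T = 18.10 °C + 273 = 291.10 K.
Area A = 2.35×10⁻³ m².
Net radiated power P_net = εσA(T⁴ − T₀⁴) = 0.869×5.670×10⁻⁸×2.35×10⁻³×(618.7⁴ − 291.10⁴).
T⁴ − T₀⁴ = 1.46528×10¹¹ − 7.18073×10⁹ = 1.39347×10¹¹ K⁴, so P_net = 16.1 W.

Net loss ≈ 16.1 W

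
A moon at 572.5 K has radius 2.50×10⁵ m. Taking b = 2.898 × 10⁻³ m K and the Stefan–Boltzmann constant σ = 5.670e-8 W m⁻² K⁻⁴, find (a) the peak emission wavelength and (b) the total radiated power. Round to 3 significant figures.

λ_max ≈ 5.06 μm; P ≈ 4.78×10¹⁵ W

(a) λ_max = b/T = 2.898×10⁻³/572.5 = 5.062×10⁻⁶ m = 5.06 μm.
Surface area A = 4πR² = 4π(2.50×10⁵ m)² = 7.85398×10¹¹ m².
(b) P = σAT⁴ = 5.670×10⁻⁸×7.85398×10¹¹×(572.5)⁴ = 4.78×10¹⁵ W.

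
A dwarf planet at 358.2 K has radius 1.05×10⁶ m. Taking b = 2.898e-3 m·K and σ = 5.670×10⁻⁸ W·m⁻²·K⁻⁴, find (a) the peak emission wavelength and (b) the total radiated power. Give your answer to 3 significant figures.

(a) λ_max = b/T = 2.898×10⁻³/358.2 = 8.090×10⁻⁶ m = 8.09 μm.
Surface area A = 4πR² = 4π(1.05×10⁶ m)² = 1.38544×10¹³ m².
(b) P = σAT⁴ = 5.670×10⁻⁸×1.38544×10¹³×(358.2)⁴ = 1.29×10¹⁶ W.

λ_max ≈ 8.09 μm; P ≈ 1.29×10¹⁶ W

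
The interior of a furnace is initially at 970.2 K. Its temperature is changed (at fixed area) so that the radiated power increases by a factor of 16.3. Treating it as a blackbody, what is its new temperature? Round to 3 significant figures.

P ∝ T⁴, so T₂/T₁ = (P₂/P₁)^(1/4) = (16.3)^(1/4) = 2.00931.
T₂ = 970.2 × 2.00931 = 1.95×10³ K.

T₂ ≈ 1.95×10³ K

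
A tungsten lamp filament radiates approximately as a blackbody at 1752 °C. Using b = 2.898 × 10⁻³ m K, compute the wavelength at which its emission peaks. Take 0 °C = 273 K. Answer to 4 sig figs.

λ_max ≈ 1431 nm

T = 1752 °C + 273 = 2025 K.
Wien's displacement law: λ_max = b/T = (2.898×10⁻³ m·K)/(2025 K) = 1.4311×10⁻⁶ m.
That is 1431 nm, in the infrared range.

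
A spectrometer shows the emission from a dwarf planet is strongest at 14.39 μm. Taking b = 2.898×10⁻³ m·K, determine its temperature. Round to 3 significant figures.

T ≈ 201 K

Wien's law gives T = b/λ_max = (2.898×10⁻³ m·K)/(1.439×10⁻⁵ m) = 201 K.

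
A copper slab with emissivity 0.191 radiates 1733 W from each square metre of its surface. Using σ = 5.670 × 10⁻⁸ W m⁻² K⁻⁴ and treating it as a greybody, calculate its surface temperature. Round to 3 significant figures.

I = εσT⁴, so T = (I/εσ)^(1/4) = (1733/(0.191×5.670×10⁻⁸))^(1/4) = 632 K.

T ≈ 632 K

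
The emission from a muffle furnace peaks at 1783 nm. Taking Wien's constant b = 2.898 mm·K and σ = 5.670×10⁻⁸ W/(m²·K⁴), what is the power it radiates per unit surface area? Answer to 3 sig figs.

Wien's law: T = b/λ_max = 2.898×10⁻³/1.783×10⁻⁶ = 1625.35 K.
Then I = σT⁴ = 5.670×10⁻⁸×(1625.35)⁴ = 3.96×10⁵ W/m².

I ≈ 3.96×10⁵ W/m²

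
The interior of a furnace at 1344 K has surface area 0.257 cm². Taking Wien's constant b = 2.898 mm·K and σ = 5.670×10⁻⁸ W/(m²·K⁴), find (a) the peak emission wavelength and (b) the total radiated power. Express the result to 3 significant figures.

(a) λ_max = b/T = 2.898×10⁻³/1344 = 2.156×10⁻⁶ m = 2.16×10³ nm.
Area A = 0.257 cm² = 2.57×10⁻⁵ m².
(b) P = σAT⁴ = 5.670×10⁻⁸×2.57×10⁻⁵×(1344)⁴ = 4.75 W.

λ_max ≈ 2.16×10³ nm; P ≈ 4.75 W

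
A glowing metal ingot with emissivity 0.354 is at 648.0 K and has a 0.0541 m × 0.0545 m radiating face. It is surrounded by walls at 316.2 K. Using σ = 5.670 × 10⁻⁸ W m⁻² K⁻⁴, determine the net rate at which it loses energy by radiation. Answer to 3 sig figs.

Area A = 0.0541 × 0.0545 = 2.94845×10⁻³ m².
Net radiated power P_net = εσA(T⁴ − T₀⁴) = 0.354×5.670×10⁻⁸×2.94845×10⁻³×(648.0⁴ − 316.2⁴).
T⁴ − T₀⁴ = 1.76319×10¹¹ − 9.99649×10⁹ = 1.66323×10¹¹ K⁴, so P_net = 9.84 W.

Net loss ≈ 9.84 W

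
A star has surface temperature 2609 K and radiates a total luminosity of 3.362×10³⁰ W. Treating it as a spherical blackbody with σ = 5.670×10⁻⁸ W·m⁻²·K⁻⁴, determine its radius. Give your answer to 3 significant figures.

L = 4πR²σT⁴ ⇒ R = √(L/(4πσT⁴)).
σT⁴ = 2.62712×10⁶ W/m², so R = √(3.362×10³⁰/(4π×2.62712×10⁶)) = 3.19×10¹¹ m.

R ≈ 3.19×10¹¹ m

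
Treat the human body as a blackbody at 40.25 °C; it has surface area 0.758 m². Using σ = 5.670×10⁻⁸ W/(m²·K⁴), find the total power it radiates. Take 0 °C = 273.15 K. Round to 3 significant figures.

T = 40.25 °C + 273.15 = 313.40 K.
Area A = 0.758 m².
P = σAT⁴ = 5.670×10⁻⁸ × 0.758 × (313.40)⁴ = 415 W.

P ≈ 415 W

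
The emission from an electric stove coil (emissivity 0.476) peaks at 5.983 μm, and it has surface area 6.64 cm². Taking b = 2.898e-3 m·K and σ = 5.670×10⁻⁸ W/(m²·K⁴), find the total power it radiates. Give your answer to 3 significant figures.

Wien's law: T = b/λ_max = 2.898×10⁻³/5.983×10⁻⁶ = 484.372 K.
Area A = 6.64 cm² = 6.64×10⁻⁴ m².
Then P = εσAT⁴ = 0.476×5.670×10⁻⁸×6.64×10⁻⁴×(484.372)⁴ = 0.986 W.

P ≈ 0.986 W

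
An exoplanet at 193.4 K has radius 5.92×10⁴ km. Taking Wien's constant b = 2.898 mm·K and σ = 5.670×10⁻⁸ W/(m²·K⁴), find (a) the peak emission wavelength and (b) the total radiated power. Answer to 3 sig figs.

λ_max ≈ 15.0 μm; P ≈ 3.49×10¹⁸ W

(a) λ_max = b/T = 2.898×10⁻³/193.4 = 1.498×10⁻⁵ m = 15.0 μm.
Surface area A = 4πR² = 4π(5.92×10⁷ m)² = 4.40406×10¹⁶ m².
(b) P = σAT⁴ = 5.670×10⁻⁸×4.40406×10¹⁶×(193.4)⁴ = 3.49×10¹⁸ W.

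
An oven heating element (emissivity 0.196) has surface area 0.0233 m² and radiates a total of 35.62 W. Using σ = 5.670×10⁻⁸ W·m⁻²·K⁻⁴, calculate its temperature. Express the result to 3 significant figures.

Area A = 0.0233 m².
P = εσAT⁴ ⇒ T = (P/(εσA))^(1/4) = (35.62/(0.196×5.670×10⁻⁸×0.0233))^(1/4) = 609 K.

T ≈ 609 K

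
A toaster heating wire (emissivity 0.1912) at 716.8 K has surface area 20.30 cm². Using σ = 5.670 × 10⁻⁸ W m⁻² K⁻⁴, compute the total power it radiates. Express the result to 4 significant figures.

Area A = 20.30 cm² = 2.030×10⁻³ m².
P = εσAT⁴ = 0.1912 × 5.670×10⁻⁸ × 2.030×10⁻³ × (716.8)⁴ = 5.810 W.

P ≈ 5.810 W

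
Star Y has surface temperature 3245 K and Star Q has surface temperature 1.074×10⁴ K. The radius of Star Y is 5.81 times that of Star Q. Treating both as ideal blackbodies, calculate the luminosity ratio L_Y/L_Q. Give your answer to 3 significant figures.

L ∝ R²T⁴, so L_Y/L_Q = (R_Y/R_Q)²(T_Y/T_Q)⁴ = (5.81)² × (3245/1.074×10⁴)⁴ = 33.7561 × 8.33377×10⁻³ = 0.281.

L_Y/L_Q ≈ 0.281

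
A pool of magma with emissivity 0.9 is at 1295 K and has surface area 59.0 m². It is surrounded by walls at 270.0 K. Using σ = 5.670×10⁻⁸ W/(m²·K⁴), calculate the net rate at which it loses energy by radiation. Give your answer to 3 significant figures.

Net loss ≈ 8.45×10⁶ W

Area A = 59.0 m².
Net radiated power P_net = εσA(T⁴ − T₀⁴) = 0.9×5.670×10⁻⁸×59.0×(1295⁴ − 270.0⁴).
T⁴ − T₀⁴ = 2.81241×10¹² − 5.31441×10⁹ = 2.80710×10¹² K⁴, so P_net = 8.45×10⁶ W.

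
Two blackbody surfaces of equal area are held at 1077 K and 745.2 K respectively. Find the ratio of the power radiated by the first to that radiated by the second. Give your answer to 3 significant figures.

P₁/P₂ ≈ 4.36

With equal areas, P₁/P₂ = (T₁/T₂)⁴ = (1077/745.2)⁴ = 4.36.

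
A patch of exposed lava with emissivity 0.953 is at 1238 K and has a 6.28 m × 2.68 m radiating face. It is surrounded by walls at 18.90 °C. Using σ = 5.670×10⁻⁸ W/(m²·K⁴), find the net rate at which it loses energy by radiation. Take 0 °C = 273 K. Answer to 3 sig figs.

Net loss ≈ 2.13×10⁶ W

Surroundings: T = 18.90 °C + 273 = 291.90 K.
Area A = 6.28 × 2.68 = 16.8304 m².
Net radiated power P_net = εσA(T⁴ − T₀⁴) = 0.953×5.670×10⁻⁸×16.8304×(1238⁴ − 291.90⁴).
T⁴ − T₀⁴ = 2.34900×10¹² − 7.26000×10⁹ = 2.34174×10¹² K⁴, so P_net = 2.13×10⁶ W.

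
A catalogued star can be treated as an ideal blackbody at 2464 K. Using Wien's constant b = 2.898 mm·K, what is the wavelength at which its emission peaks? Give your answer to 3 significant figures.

λ_max ≈ 1.18×10³ nm

Wien's displacement law: λ_max = b/T = (2.898×10⁻³ m·K)/(2464 K) = 1.176×10⁻⁶ m.
That is 1.18×10³ nm, in the infrared range.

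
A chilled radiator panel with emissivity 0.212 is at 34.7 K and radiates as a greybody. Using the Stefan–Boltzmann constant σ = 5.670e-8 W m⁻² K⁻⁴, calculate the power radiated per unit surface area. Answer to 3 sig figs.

I ≈ 0.0174 W/m²

Stefan–Boltzmann: I = εσT⁴ = 0.212 × 5.670×10⁻⁸ × (34.7)⁴ = 0.0174 W/m².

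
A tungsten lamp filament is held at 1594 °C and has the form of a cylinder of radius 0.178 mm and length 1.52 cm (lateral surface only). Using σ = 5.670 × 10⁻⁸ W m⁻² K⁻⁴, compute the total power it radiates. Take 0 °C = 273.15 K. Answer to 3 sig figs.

P ≈ 11.7 W

T = 1594 °C + 273.15 = 1867.15 K.
Lateral area A = 2πrL = 2π×1.78×10⁻⁴×0.0152 = 1.69998×10⁻⁵ m².
P = σAT⁴ = 5.670×10⁻⁸ × 1.69998×10⁻⁵ × (1867.15)⁴ = 11.7 W.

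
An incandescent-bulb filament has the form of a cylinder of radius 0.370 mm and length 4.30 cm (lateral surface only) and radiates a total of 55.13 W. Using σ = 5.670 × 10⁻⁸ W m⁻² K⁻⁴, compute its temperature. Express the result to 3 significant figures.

Lateral area A = 2πrL = 2π×3.70×10⁻⁴×0.0430 = 9.99655×10⁻⁵ m².
P = σAT⁴ ⇒ T = (P/(σA))^(1/4) = (55.13/(5.670×10⁻⁸×9.99655×10⁻⁵))^(1/4) = 1.77×10³ K.

T ≈ 1.77×10³ K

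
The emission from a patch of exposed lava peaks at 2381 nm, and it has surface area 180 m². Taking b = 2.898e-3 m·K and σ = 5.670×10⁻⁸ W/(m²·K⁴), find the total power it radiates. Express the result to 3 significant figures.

Wien's law: T = b/λ_max = 2.898×10⁻³/2.381×10⁻⁶ = 1217.14 K.
Area A = 180 m².
Then P = σAT⁴ = 5.670×10⁻⁸×180×(1217.14)⁴ = 2.24×10⁷ W.

P ≈ 2.24×10⁷ W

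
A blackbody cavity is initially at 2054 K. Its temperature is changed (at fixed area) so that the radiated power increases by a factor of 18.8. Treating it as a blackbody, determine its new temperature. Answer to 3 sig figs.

P ∝ T⁴, so T₂/T₁ = (P₂/P₁)^(1/4) = (18.8)^(1/4) = 2.08228.
T₂ = 2054 × 2.08228 = 4.28×10³ K.

T₂ ≈ 4.28×10³ K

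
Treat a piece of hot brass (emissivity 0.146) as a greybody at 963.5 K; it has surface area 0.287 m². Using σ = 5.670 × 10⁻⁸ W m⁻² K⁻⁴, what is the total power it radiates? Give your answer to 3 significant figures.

P ≈ 2.05×10³ W

Area A = 0.287 m².
P = εσAT⁴ = 0.146 × 5.670×10⁻⁸ × 0.287 × (963.5)⁴ = 2.05×10³ W.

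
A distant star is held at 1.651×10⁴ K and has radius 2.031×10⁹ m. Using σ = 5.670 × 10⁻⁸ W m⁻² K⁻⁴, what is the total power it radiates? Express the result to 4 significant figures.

Surface area A = 4πR² = 4π(2.031×10⁹ m)² = 5.18358×10¹⁹ m².
P = σAT⁴ = 5.670×10⁻⁸ × 5.18358×10¹⁹ × (1.651×10⁴)⁴ = 2.184×10²⁹ W.

P ≈ 2.184×10²⁹ W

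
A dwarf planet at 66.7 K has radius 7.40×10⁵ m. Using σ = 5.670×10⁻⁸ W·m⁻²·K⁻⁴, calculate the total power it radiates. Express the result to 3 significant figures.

P ≈ 7.72×10¹² W

Surface area A = 4πR² = 4π(7.40×10⁵ m)² = 6.88134×10¹² m².
P = σAT⁴ = 5.670×10⁻⁸ × 6.88134×10¹² × (66.7)⁴ = 7.72×10¹² W.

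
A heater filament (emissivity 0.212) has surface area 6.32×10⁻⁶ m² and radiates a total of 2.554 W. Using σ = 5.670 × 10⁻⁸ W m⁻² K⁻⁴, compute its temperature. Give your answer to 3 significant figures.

Area A = 6.32×10⁻⁶ m².
P = εσAT⁴ ⇒ T = (P/(εσA))^(1/4) = (2.554/(0.212×5.670×10⁻⁸×6.32×10⁻⁶))^(1/4) = 2.41×10³ K.

T ≈ 2.41×10³ K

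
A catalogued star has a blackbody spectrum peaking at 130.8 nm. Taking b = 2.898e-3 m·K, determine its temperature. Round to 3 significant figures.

T ≈ 2.22×10⁴ K

Wien's law gives T = b/λ_max = (2.898×10⁻³ m·K)/(1.308×10⁻⁷ m) = 2.22×10⁴ K.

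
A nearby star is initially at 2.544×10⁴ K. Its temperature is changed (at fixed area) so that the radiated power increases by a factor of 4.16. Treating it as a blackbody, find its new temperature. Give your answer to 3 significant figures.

T₂ ≈ 3.63×10⁴ K

P ∝ T⁴, so T₂/T₁ = (P₂/P₁)^(1/4) = (4.16)^(1/4) = 1.42815.
T₂ = 2.544×10⁴ × 1.42815 = 3.63×10⁴ K.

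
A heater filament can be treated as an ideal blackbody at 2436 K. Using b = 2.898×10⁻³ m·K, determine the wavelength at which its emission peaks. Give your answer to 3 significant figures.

λ_max ≈ 1.19×10³ nm

Wien's displacement law: λ_max = b/T = (2.898×10⁻³ m·K)/(2436 K) = 1.190×10⁻⁶ m.
That is 1.19×10³ nm, in the infrared range.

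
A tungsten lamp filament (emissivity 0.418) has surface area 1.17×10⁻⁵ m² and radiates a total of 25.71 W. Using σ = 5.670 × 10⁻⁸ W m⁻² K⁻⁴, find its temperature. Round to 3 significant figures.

Area A = 1.17×10⁻⁵ m².
P = εσAT⁴ ⇒ T = (P/(εσA))^(1/4) = (25.71/(0.418×5.670×10⁻⁸×1.17×10⁻⁵))^(1/4) = 3.10×10³ K.

T ≈ 3.10×10³ K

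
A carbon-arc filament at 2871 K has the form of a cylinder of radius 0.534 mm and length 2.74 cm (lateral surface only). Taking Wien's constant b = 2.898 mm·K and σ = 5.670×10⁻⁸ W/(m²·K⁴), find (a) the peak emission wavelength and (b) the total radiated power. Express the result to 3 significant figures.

λ_max ≈ 1.01 μm; P ≈ 354 W

(a) λ_max = b/T = 2.898×10⁻³/2871 = 1.009×10⁻⁶ m = 1.01 μm.
Lateral area A = 2πrL = 2π×5.34×10⁻⁴×0.0274 = 9.19331×10⁻⁵ m².
(b) P = σAT⁴ = 5.670×10⁻⁸×9.19331×10⁻⁵×(2871)⁴ = 354 W.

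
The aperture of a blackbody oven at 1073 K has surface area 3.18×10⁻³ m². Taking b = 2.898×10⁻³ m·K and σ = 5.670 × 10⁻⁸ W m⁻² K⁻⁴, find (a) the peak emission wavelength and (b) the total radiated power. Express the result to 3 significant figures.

(a) λ_max = b/T = 2.898×10⁻³/1073 = 2.701×10⁻⁶ m = 2.70×10³ nm.
Area A = 3.18×10⁻³ m².
(b) P = σAT⁴ = 5.670×10⁻⁸×3.18×10⁻³×(1073)⁴ = 239 W.

λ_max ≈ 2.70×10³ nm; P ≈ 239 W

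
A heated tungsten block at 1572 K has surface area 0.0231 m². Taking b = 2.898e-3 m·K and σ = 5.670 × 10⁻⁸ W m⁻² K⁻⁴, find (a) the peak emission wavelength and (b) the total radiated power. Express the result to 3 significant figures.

λ_max ≈ 1.84 μm; P ≈ 8.00×10³ W

(a) λ_max = b/T = 2.898×10⁻³/1572 = 1.844×10⁻⁶ m = 1.84 μm.
Area A = 0.0231 m².
(b) P = σAT⁴ = 5.670×10⁻⁸×0.0231×(1572)⁴ = 8.00×10³ W.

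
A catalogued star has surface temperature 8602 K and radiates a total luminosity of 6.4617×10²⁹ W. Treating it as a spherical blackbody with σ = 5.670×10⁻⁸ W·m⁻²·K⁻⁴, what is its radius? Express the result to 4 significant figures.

R ≈ 1.287×10¹⁰ m

L = 4πR²σT⁴ ⇒ R = √(L/(4πσT⁴)).
σT⁴ = 3.10442×10⁸ W/m², so R = √(6.4617×10²⁹/(4π×3.10442×10⁸)) = 1.287×10¹⁰ m.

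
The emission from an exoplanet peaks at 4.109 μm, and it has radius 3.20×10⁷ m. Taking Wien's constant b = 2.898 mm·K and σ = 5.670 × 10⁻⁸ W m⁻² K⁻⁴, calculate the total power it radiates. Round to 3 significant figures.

P ≈ 1.81×10²⁰ W

Wien's law: T = b/λ_max = 2.898×10⁻³/4.109×10⁻⁶ = 705.281 K.
Surface area A = 4πR² = 4π(3.20×10⁷ m)² = 1.28680×10¹⁶ m².
Then P = σAT⁴ = 5.670×10⁻⁸×1.28680×10¹⁶×(705.281)⁴ = 1.81×10²⁰ W.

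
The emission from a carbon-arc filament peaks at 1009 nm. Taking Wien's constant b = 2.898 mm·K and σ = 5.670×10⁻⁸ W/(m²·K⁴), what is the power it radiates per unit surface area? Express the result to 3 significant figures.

I ≈ 3.86×10⁶ W/m²

Wien's law: T = b/λ_max = 2.898×10⁻³/1.009×10⁻⁶ = 2872.15 K.
Then I = σT⁴ = 5.670×10⁻⁸×(2872.15)⁴ = 3.86×10⁶ W/m².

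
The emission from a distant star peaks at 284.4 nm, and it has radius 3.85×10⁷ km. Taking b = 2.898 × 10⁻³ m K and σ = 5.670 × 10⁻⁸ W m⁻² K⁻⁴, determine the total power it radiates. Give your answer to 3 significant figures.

P ≈ 1.14×10³¹ W

Wien's law: T = b/λ_max = 2.898×10⁻³/2.844×10⁻⁷ = 10189.9 K.
Surface area A = 4πR² = 4π(3.85×10¹⁰ m)² = 1.86265×10²² m².
Then P = σAT⁴ = 5.670×10⁻⁸×1.86265×10²²×(10189.9)⁴ = 1.14×10³¹ W.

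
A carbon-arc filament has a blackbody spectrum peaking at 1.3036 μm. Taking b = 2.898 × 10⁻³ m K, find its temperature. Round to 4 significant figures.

T ≈ 2223 K

Wien's law gives T = b/λ_max = (2.898×10⁻³ m·K)/(1.3036×10⁻⁶ m) = 2223 K.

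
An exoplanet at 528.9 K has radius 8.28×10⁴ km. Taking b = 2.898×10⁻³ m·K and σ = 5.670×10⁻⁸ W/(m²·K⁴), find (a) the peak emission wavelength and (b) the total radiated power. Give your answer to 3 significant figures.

(a) λ_max = b/T = 2.898×10⁻³/528.9 = 5.479×10⁻⁶ m = 5.48 μm.
Surface area A = 4πR² = 4π(8.28×10⁷ m)² = 8.61530×10¹⁶ m².
(b) P = σAT⁴ = 5.670×10⁻⁸×8.61530×10¹⁶×(528.9)⁴ = 3.82×10²⁰ W.

λ_max ≈ 5.48 μm; P ≈ 3.82×10²⁰ W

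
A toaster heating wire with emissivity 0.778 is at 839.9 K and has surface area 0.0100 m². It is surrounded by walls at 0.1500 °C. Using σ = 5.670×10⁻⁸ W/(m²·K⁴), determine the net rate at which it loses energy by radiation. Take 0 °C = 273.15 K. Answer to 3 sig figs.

Surroundings: T = 0.1500 °C + 273.15 = 273.3000 K.
Area A = 0.0100 m².
Net radiated power P_net = εσA(T⁴ − T₀⁴) = 0.778×5.670×10⁻⁸×0.0100×(839.9⁴ − 273.3000⁴).
T⁴ − T₀⁴ = 4.97634×10¹¹ − 5.57903×10⁹ = 4.92055×10¹¹ K⁴, so P_net = 217 W.

Net loss ≈ 217 W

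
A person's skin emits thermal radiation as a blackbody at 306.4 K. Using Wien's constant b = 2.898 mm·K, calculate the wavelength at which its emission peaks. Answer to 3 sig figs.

λ_max ≈ 9.46 μm

Wien's displacement law: λ_max = b/T = (2.898×10⁻³ m·K)/(306.4 K) = 9.458×10⁻⁶ m.
That is 9.46 μm, in the infrared range.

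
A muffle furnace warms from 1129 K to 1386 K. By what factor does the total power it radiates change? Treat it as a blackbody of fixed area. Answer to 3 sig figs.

P₂/P₁ ≈ 2.27

P ∝ T⁴, so P₂/P₁ = (T₂/T₁)⁴ = (1386/1129)⁴ = (1.22764)⁴ = 2.27.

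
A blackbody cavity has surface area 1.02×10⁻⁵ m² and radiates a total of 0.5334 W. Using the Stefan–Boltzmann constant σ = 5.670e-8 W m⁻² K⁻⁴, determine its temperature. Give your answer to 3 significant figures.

Area A = 1.02×10⁻⁵ m².
P = σAT⁴ ⇒ T = (P/(σA))^(1/4) = (0.5334/(5.670×10⁻⁸×1.02×10⁻⁵))^(1/4) = 980 K.

T ≈ 980 K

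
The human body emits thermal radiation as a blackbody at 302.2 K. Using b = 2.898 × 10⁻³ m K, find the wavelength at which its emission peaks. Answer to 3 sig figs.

λ_max ≈ 9.59 μm

Wien's displacement law: λ_max = b/T = (2.898×10⁻³ m·K)/(302.2 K) = 9.590×10⁻⁶ m.
That is 9.59 μm, in the infrared range.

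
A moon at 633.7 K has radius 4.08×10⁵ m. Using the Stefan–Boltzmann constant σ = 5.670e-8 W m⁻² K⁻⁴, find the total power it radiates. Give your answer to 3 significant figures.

P ≈ 1.91×10¹⁶ W

Surface area A = 4πR² = 4π(4.08×10⁵ m)² = 2.09185×10¹² m².
P = σAT⁴ = 5.670×10⁻⁸ × 2.09185×10¹² × (633.7)⁴ = 1.91×10¹⁶ W.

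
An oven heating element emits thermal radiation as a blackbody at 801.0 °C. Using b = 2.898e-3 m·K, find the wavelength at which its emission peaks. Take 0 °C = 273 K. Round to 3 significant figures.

T = 801.0 °C + 273 = 1074.0 K.
Wien's displacement law: λ_max = b/T = (2.898×10⁻³ m·K)/(1074.0 K) = 2.698×10⁻⁶ m.
That is 2.70×10³ nm, in the infrared range.

λ_max ≈ 2.70×10³ nm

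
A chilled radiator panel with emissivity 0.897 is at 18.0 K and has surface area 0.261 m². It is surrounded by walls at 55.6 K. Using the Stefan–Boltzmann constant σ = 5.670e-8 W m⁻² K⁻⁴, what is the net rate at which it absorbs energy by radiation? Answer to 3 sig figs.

Area A = 0.261 m².
Net radiated power P_net = εσA(T⁴ − T₀⁴) = 0.897×5.670×10⁻⁸×0.261×(18.0⁴ − 55.6⁴).
T⁴ − T₀⁴ = 1.04976×10⁵ − 9.55651×10⁶ = -9.45153×10⁶ K⁴, so P_net = -0.125 W — negative, meaning a net gain of 0.125 W.

Net gain ≈ 0.125 W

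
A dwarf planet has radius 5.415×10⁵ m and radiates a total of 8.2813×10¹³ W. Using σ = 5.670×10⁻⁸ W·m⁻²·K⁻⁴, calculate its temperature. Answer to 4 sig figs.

T ≈ 141.1 K

Surface area A = 4πR² = 4π(5.415×10⁵ m)² = 3.68474×10¹² m².
P = σAT⁴ ⇒ T = (P/(σA))^(1/4) = (8.2813×10¹³/(5.670×10⁻⁸×3.68474×10¹²))^(1/4) = 141.1 K.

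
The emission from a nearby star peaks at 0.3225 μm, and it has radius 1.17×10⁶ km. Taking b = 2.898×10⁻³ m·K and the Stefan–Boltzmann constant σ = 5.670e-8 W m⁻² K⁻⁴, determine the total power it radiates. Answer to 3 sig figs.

P ≈ 6.36×10²⁷ W

Wien's law: T = b/λ_max = 2.898×10⁻³/3.225×10⁻⁷ = 8986.05 K.
Surface area A = 4πR² = 4π(1.17×10⁹ m)² = 1.72021×10¹⁹ m².
Then P = σAT⁴ = 5.670×10⁻⁸×1.72021×10¹⁹×(8986.05)⁴ = 6.36×10²⁷ W.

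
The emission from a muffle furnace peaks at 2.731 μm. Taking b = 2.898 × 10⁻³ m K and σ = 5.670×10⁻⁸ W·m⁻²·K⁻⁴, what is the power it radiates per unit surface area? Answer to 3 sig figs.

I ≈ 7.19×10⁴ W/m²

Wien's law: T = b/λ_max = 2.898×10⁻³/2.731×10⁻⁶ = 1061.15 K.
Then I = σT⁴ = 5.670×10⁻⁸×(1061.15)⁴ = 7.19×10⁴ W/m².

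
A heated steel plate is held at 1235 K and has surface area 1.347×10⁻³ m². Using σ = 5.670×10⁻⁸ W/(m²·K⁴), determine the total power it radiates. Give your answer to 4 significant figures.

P ≈ 177.7 W

Area A = 1.347×10⁻³ m².
P = σAT⁴ = 5.670×10⁻⁸ × 1.347×10⁻³ × (1235)⁴ = 177.7 W.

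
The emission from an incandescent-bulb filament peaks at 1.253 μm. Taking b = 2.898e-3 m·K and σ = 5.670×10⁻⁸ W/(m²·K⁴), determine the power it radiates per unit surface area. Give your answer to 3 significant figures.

Wien's law: T = b/λ_max = 2.898×10⁻³/1.253×10⁻⁶ = 2312.85 K.
Then I = σT⁴ = 5.670×10⁻⁸×(2312.85)⁴ = 1.62×10⁶ W/m².

I ≈ 1.62×10⁶ W/m²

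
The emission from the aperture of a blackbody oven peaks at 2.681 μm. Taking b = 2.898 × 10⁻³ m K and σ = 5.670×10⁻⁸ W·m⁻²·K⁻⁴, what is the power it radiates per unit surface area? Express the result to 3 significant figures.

Wien's law: T = b/λ_max = 2.898×10⁻³/2.681×10⁻⁶ = 1080.94 K.
Then I = σT⁴ = 5.670×10⁻⁸×(1080.94)⁴ = 7.74×10⁴ W/m².

I ≈ 7.74×10⁴ W/m²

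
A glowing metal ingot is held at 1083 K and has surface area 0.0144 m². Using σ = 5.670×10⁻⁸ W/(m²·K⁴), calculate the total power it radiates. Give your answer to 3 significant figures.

P ≈ 1.12×10³ W

Area A = 0.0144 m².
P = σAT⁴ = 5.670×10⁻⁸ × 0.0144 × (1083)⁴ = 1.12×10³ W.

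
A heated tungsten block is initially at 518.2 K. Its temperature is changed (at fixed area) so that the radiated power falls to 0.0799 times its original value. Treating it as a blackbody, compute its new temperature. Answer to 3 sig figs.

P ∝ T⁴, so T₂/T₁ = (P₂/P₁)^(1/4) = (0.0799)^(1/4) = 0.531663.
T₂ = 518.2 × 0.531663 = 276 K.

T₂ ≈ 276 K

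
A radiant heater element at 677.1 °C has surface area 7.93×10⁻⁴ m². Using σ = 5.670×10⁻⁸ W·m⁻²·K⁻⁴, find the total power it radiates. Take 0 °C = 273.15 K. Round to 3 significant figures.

P ≈ 36.7 W

T = 677.1 °C + 273.15 = 950.25 K.
Area A = 7.93×10⁻⁴ m².
P = σAT⁴ = 5.670×10⁻⁸ × 7.93×10⁻⁴ × (950.25)⁴ = 36.7 W.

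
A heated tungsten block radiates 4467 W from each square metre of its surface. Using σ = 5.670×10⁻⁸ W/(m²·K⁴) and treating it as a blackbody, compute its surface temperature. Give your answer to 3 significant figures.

T ≈ 530 K

I = σT⁴, so T = (I/σ)^(1/4) = (4467/(5.670×10⁻⁸))^(1/4) = 530 K.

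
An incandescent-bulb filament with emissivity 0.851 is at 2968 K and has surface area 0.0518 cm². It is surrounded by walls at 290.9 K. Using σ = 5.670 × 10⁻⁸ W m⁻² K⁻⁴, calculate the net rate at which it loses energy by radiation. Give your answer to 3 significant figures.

Area A = 0.0518 cm² = 5.18×10⁻⁶ m².
Net radiated power P_net = εσA(T⁴ − T₀⁴) = 0.851×5.670×10⁻⁸×5.18×10⁻⁶×(2968⁴ − 290.9⁴).
T⁴ − T₀⁴ = 7.75989×10¹³ − 7.16102×10⁹ = 7.75917×10¹³ K⁴, so P_net = 19.4 W.

Net loss ≈ 19.4 W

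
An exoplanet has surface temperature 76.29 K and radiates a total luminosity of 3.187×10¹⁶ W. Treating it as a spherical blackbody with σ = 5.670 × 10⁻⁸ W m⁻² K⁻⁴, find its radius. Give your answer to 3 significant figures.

L = 4πR²σT⁴ ⇒ R = √(L/(4πσT⁴)).
σT⁴ = 1.92067 W/m², so R = √(3.187×10¹⁶/(4π×1.92067)) = 3.63×10⁷ m.

R ≈ 3.63×10⁷ m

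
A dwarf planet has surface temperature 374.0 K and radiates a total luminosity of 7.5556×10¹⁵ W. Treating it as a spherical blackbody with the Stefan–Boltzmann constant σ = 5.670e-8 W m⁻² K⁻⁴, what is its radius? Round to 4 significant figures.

L = 4πR²σT⁴ ⇒ R = √(L/(4πσT⁴)).
σT⁴ = 1109.35 W/m², so R = √(7.5556×10¹⁵/(4π×1109.35)) = 7.362×10⁵ m.

R ≈ 7.362×10⁵ m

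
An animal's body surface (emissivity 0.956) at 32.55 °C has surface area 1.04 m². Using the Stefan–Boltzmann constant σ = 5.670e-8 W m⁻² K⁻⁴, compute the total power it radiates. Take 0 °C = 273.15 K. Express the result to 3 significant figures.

P ≈ 492 W

T = 32.55 °C + 273.15 = 305.70 K.
Area A = 1.04 m².
P = εσAT⁴ = 0.956 × 5.670×10⁻⁸ × 1.04 × (305.70)⁴ = 492 W.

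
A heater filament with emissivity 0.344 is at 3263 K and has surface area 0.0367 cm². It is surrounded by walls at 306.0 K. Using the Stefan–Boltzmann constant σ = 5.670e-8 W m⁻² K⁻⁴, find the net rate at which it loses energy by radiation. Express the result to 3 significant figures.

Area A = 0.0367 cm² = 3.67×10⁻⁶ m².
Net radiated power P_net = εσA(T⁴ − T₀⁴) = 0.344×5.670×10⁻⁸×3.67×10⁻⁶×(3263⁴ − 306.0⁴).
T⁴ − T₀⁴ = 1.13362×10¹⁴ − 8.76770×10⁹ = 1.13353×10¹⁴ K⁴, so P_net = 8.11 W.

Net loss ≈ 8.11 W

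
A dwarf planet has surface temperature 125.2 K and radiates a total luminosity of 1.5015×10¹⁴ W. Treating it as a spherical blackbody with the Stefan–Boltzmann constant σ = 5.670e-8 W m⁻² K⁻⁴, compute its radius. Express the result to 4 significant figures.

L = 4πR²σT⁴ ⇒ R = √(L/(4πσT⁴)).
σT⁴ = 13.9316 W/m², so R = √(1.5015×10¹⁴/(4π×13.9316)) = 9.261×10⁵ m.

R ≈ 9.261×10⁵ m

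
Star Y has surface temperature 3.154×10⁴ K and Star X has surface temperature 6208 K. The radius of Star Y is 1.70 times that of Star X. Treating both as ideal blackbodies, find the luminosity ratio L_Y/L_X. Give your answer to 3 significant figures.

L_Y/L_X ≈ 1.93×10³

L ∝ R²T⁴, so L_Y/L_X = (R_Y/R_X)²(T_Y/T_X)⁴ = (1.70)² × (3.154×10⁴/6208)⁴ = 2.89 × 666.254 = 1.93×10³.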